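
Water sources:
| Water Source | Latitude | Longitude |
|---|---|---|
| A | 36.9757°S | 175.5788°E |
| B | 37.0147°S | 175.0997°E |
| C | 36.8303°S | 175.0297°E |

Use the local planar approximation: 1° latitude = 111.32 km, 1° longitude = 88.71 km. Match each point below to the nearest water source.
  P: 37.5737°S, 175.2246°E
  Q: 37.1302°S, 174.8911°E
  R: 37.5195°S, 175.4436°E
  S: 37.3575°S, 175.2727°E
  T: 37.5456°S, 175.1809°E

P→B; Q→B; R→A; S→B; T→B

P at 37.5737°S, 175.2246°E:
  A: √((0.5980·111.32)² + (0.3542·88.71)²) = √(4431.479691 + 987.284394) = 73.6123 km
  B: √((0.5590·111.32)² + (-0.1249·88.71)²) = √(3872.309049 + 122.763719) = 63.2066 km
  C: √((0.7434·111.32)² + (-0.1949·88.71)²) = √(6848.437692 + 298.929542) = 84.5421 km
  → nearest: B (63.2066 km)
Q at 37.1302°S, 174.8911°E:
  A: √((0.1545·111.32)² + (0.6877·88.71)²) = √(295.803537 + 3721.715808) = 63.3839 km
  B: √((0.1155·111.32)² + (0.2086·88.71)²) = √(165.314278 + 342.431546) = 22.5332 km
  C: √((0.2999·111.32)² + (0.1386·88.71)²) = √(1114.549411 + 151.172091) = 35.5770 km
  → nearest: B (22.5332 km)
R at 37.5195°S, 175.4436°E:
  A: √((0.5438·111.32)² + (0.1352·88.71)²) = √(3664.585019 + 143.846249) = 61.7125 km
  B: √((0.5048·111.32)² + (-0.3439·88.71)²) = √(3157.803398 + 930.699563) = 63.9414 km
  C: √((0.6892·111.32)² + (-0.4139·88.71)²) = √(5886.226002 + 1348.143156) = 85.0551 km
  → nearest: A (61.7125 km)
S at 37.3575°S, 175.2727°E:
  A: √((0.3818·111.32)² + (0.3061·88.71)²) = √(1806.417964 + 737.346830) = 50.4357 km
  B: √((0.3428·111.32)² + (-0.1730·88.71)²) = √(1456.223455 + 235.525191) = 41.1309 km
  C: √((0.5272·111.32)² + (-0.2430·88.71)²) = √(3444.270076 + 464.683986) = 62.5216 km
  → nearest: B (41.1309 km)
T at 37.5456°S, 175.1809°E:
  A: √((0.5699·111.32)² + (0.3979·88.71)²) = √(4024.794485 + 1245.928261) = 72.5997 km
  B: √((0.5309·111.32)² + (-0.0812·88.71)²) = √(3492.784942 + 51.886839) = 59.5371 km
  C: √((0.7153·111.32)² + (-0.1512·88.71)²) = √(6340.490343 + 179.907281) = 80.7490 km
  → nearest: B (59.5371 km)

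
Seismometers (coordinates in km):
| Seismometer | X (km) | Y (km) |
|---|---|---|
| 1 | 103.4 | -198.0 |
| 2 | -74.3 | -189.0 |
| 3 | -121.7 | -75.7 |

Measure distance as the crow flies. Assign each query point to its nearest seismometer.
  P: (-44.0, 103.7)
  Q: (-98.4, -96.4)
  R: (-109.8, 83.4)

P at (-44.0, 103.7):
  1: 335.8 km
  2: 294.3 km
  3: 195.5 km
  → nearest: 3 (195.5 km)
Q at (-98.4, -96.4):
  1: 225.9 km
  2: 95.7 km
  3: 31.2 km
  → nearest: 3 (31.2 km)
R at (-109.8, 83.4):
  1: 353.0 km
  2: 274.7 km
  3: 159.5 km
  → nearest: 3 (159.5 km)

P→3; Q→3; R→3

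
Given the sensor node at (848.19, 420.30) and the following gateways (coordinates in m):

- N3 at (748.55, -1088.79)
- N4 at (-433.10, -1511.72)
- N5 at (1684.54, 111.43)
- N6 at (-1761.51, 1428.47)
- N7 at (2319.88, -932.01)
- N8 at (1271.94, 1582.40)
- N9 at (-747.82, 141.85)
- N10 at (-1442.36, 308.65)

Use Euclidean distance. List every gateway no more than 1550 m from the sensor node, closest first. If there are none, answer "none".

Distances from (848.19, 420.30):
N3: √((-99.64)² + (-1509.09)²) = √(9928.1296 + 2277352.6281) = 1512.38 m
N4: √((-1281.29)² + (-1932.02)²) = √(1641704.0641 + 3732701.2804) = 2318.28 m
N5: √((836.35)² + (-308.87)²) = √(699481.3225 + 95400.6769) = 891.56 m
N6: √((-2609.70)² + (1008.17)²) = √(6810534.0900 + 1016406.7489) = 2797.67 m
N7: √((1471.69)² + (-1352.31)²) = √(2165871.4561 + 1828742.3361) = 1998.65 m
N8: √((423.75)² + (1162.10)²) = √(179564.0625 + 1350476.4100) = 1236.95 m
N9: √((-1596.01)² + (-278.45)²) = √(2547247.9201 + 77534.4025) = 1620.12 m
N10: √((-2290.55)² + (-111.65)²) = √(5246619.3025 + 12465.7225) = 2293.27 m
Threshold 1550 m: N5 (891.56 m), N8 (1236.95 m), N3 (1512.38 m) are within range.

N5, N8, N3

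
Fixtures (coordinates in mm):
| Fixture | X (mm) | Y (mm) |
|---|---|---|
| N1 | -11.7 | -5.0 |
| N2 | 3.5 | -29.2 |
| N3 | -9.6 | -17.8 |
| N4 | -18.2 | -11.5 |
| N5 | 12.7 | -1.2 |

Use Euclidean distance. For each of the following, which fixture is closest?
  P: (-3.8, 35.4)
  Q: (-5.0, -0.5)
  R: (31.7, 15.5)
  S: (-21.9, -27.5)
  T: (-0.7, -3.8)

P at (-3.8, 35.4):
  N1: √((-7.9)² + (-40.4)²) = √(62.410 + 1632.160) = 41.2 mm
  N2: √((7.3)² + (-64.6)²) = √(53.290 + 4173.160) = 65.0 mm
  N3: √((-5.8)² + (-53.2)²) = √(33.640 + 2830.240) = 53.5 mm
  N4: √((-14.4)² + (-46.9)²) = √(207.360 + 2199.610) = 49.1 mm
  N5: √((16.5)² + (-36.6)²) = √(272.250 + 1339.560) = 40.1 mm
  → nearest: N5 (40.1 mm)
Q at (-5.0, -0.5):
  N1: √((-6.7)² + (-4.5)²) = √(44.890 + 20.250) = 8.1 mm
  N2: √((8.5)² + (-28.7)²) = √(72.250 + 823.690) = 29.9 mm
  N3: √((-4.6)² + (-17.3)²) = √(21.160 + 299.290) = 17.9 mm
  N4: √((-13.2)² + (-11.0)²) = √(174.240 + 121.000) = 17.2 mm
  N5: √((17.7)² + (-0.7)²) = √(313.290 + 0.490) = 17.7 mm
  → nearest: N1 (8.1 mm)
R at (31.7, 15.5):
  N1: √((-43.4)² + (-20.5)²) = √(1883.560 + 420.250) = 48.0 mm
  N2: √((-28.2)² + (-44.7)²) = √(795.240 + 1998.090) = 52.9 mm
  N3: √((-41.3)² + (-33.3)²) = √(1705.690 + 1108.890) = 53.1 mm
  N4: √((-49.9)² + (-27.0)²) = √(2490.010 + 729.000) = 56.7 mm
  N5: √((-19.0)² + (-16.7)²) = √(361.000 + 278.890) = 25.3 mm
  → nearest: N5 (25.3 mm)
S at (-21.9, -27.5):
  N1: √((10.2)² + (22.5)²) = √(104.040 + 506.250) = 24.7 mm
  N2: √((25.4)² + (-1.7)²) = √(645.160 + 2.890) = 25.5 mm
  N3: √((12.3)² + (9.7)²) = √(151.290 + 94.090) = 15.7 mm
  N4: √((3.7)² + (16.0)²) = √(13.690 + 256.000) = 16.4 mm
  N5: √((34.6)² + (26.3)²) = √(1197.160 + 691.690) = 43.5 mm
  → nearest: N3 (15.7 mm)
T at (-0.7, -3.8):
  N1: √((-11.0)² + (-1.2)²) = √(121.000 + 1.440) = 11.1 mm
  N2: √((4.2)² + (-25.4)²) = √(17.640 + 645.160) = 25.7 mm
  N3: √((-8.9)² + (-14.0)²) = √(79.210 + 196.000) = 16.6 mm
  N4: √((-17.5)² + (-7.7)²) = √(306.250 + 59.290) = 19.1 mm
  N5: √((13.4)² + (2.6)²) = √(179.560 + 6.760) = 13.6 mm
  → nearest: N1 (11.1 mm)

P→N5; Q→N1; R→N5; S→N3; T→N1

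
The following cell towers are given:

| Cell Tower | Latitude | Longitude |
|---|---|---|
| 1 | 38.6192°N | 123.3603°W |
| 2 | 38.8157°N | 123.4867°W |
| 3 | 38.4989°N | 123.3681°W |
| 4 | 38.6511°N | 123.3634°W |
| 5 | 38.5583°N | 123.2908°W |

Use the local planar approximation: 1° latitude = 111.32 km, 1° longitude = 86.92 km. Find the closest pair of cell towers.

1 and 4

Pairwise distances:
1–2: 24.4785 km
1–3: 13.4089 km
1–4: 3.5613 km
1–5: 9.0804 km
2–3: 36.7420 km
2–4: 21.2274 km
2–5: 33.3313 km
3–4: 16.9478 km
3–5: 9.4270 km
4–5: 12.1054 km
Closest pair: 1–4 at 3.5613 km.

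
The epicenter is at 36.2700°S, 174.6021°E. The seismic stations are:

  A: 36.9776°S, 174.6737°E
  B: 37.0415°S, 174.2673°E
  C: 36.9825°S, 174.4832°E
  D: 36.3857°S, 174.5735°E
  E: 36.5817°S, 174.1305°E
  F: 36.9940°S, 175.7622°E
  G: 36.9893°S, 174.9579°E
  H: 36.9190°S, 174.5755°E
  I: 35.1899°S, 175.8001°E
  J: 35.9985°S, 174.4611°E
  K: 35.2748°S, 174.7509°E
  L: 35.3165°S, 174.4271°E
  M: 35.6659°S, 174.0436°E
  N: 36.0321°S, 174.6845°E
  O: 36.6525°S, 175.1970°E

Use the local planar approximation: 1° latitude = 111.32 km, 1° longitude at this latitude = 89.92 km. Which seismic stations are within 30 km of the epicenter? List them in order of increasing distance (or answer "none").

D, N

Distances from 36.2700°S, 174.6021°E:
A: √((-0.7076·111.32)² + (0.0716·89.92)²) = √(6204.717941 + 41.451346) = 79.0327 km
B: √((-0.7715·111.32)² + (-0.3348·89.92)²) = √(7375.954960 + 906.324030) = 91.0070 km
C: √((-0.7125·111.32)² + (-0.1189·89.92)²) = √(6290.948540 + 114.307916) = 80.0328 km
D: √((-0.1157·111.32)² + (-0.0286·89.92)²) = √(165.887290 + 6.613703) = 13.1340 km
E: √((-0.3117·111.32)² + (-0.4716·89.92)²) = √(1203.982016 + 1798.291905) = 54.7930 km
F: √((-0.7240·111.32)² + (1.1601·89.92)²) = √(6495.663635 + 10881.867913) = 131.8239 km
G: √((-0.7193·111.32)² + (0.3558·89.92)²) = √(6411.601413 + 1023.586346) = 86.2275 km
H: √((-0.6490·111.32)² + (-0.0266·89.92)²) = √(5219.582771 + 5.721052) = 72.2863 km
I: √((1.0801·111.32)² + (1.1980·89.92)²) = √(14456.871722 + 11604.494648) = 161.4353 km
J: √((0.2715·111.32)² + (-0.1410·89.92)²) = √(913.452699 + 160.749941) = 32.7750 km
K: √((0.9952·111.32)² + (0.1488·89.92)²) = √(12273.463348 + 179.026969) = 111.5907 km
L: √((0.9535·111.32)² + (-0.1750·89.92)²) = √(11266.468067 + 247.621696) = 107.3037 km
M: √((0.6041·111.32)² + (-0.5585·89.92)²) = √(4522.348917 + 2522.080541) = 83.9311 km
N: √((0.2379·111.32)² + (0.0824·89.92)²) = √(701.350772 + 54.899327) = 27.5000 km
O: √((-0.3825·111.32)² + (0.5949·89.92)²) = √(1813.047884 + 2861.544699) = 68.3710 km
Threshold 30 km: D (13.1340 km), N (27.5000 km) are within range.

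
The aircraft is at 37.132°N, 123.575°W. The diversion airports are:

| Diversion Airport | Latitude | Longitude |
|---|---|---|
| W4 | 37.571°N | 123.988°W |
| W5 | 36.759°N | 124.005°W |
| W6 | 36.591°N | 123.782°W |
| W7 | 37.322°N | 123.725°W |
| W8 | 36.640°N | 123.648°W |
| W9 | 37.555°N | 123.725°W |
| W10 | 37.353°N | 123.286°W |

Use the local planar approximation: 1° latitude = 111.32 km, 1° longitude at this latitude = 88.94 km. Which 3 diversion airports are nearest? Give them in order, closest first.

W7, W10, W9

Distances from 37.132°N, 123.575°W:
W4: √((0.439·111.32)² + (-0.413·88.94)²) = √(2388.22608 + 1349.25599) = 61.135 km
W5: √((-0.373·111.32)² + (-0.430·88.94)²) = √(1724.10638 + 1462.61883) = 56.451 km
W6: √((-0.541·111.32)² + (-0.207·88.94)²) = √(3626.94463 + 338.94946) = 62.975 km
W7: √((0.190·111.32)² + (-0.150·88.94)²) = √(447.35634 + 177.98228) = 25.007 km
W8: √((-0.492·111.32)² + (-0.073·88.94)²) = √(2999.69156 + 42.15411) = 55.153 km
W9: √((0.423·111.32)² + (-0.150·88.94)²) = √(2217.31365 + 177.98228) = 48.942 km
W10: √((0.221·111.32)² + (0.289·88.94)²) = √(605.24463 + 660.67814) = 35.580 km
Sorted: W7 (25.007 km) < W10 (35.580 km) < W9 (48.942 km) < W8 (55.153 km) < W5 (56.451 km) < …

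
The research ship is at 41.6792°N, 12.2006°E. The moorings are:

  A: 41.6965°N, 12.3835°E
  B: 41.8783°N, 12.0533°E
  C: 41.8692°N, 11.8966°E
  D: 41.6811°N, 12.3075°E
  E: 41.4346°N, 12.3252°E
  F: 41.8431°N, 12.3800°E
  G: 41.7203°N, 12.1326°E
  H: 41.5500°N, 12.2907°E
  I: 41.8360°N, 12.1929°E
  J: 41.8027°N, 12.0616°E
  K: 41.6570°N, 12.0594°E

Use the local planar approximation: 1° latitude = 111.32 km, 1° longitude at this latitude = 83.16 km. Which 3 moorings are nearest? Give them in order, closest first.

Distances from 41.6792°N, 12.2006°E:
A: √((0.0173·111.32)² + (0.1829·83.16)²) = √(3.708844 + 231.343005) = 15.3314 km
B: √((0.1991·111.32)² + (-0.1473·83.16)²) = √(491.234562 + 150.049466) = 25.3236 km
C: √((0.1900·111.32)² + (-0.3040·83.16)²) = √(447.356341 + 639.110759) = 32.9616 km
D: √((0.0019·111.32)² + (0.1069·83.16)²) = √(0.044736 + 79.028615) = 8.8923 km
E: √((-0.2446·111.32)² + (0.1246·83.16)²) = √(741.411470 + 107.365573) = 29.1338 km
F: √((0.1639·111.32)² + (0.1794·83.16)²) = √(332.892724 + 222.573697) = 23.5683 km
G: √((0.0411·111.32)² + (-0.0680·83.16)²) = √(20.932931 + 31.977668) = 7.2740 km
H: √((-0.1292·111.32)² + (0.0901·83.16)²) = √(206.857572 + 56.140793) = 16.2172 km
I: √((0.1568·111.32)² + (-0.0077·83.16)²) = √(304.676187 + 0.410025) = 17.4667 km
J: √((0.1235·111.32)² + (-0.1390·83.16)²) = √(189.008054 + 133.616029) = 17.9617 km
K: √((-0.0222·111.32)² + (-0.1412·83.16)²) = √(6.107343 + 137.879073) = 11.9994 km
Sorted: G (7.2740 km) < D (8.8923 km) < K (11.9994 km) < A (15.3314 km) < H (16.2172 km) < …

G, D, K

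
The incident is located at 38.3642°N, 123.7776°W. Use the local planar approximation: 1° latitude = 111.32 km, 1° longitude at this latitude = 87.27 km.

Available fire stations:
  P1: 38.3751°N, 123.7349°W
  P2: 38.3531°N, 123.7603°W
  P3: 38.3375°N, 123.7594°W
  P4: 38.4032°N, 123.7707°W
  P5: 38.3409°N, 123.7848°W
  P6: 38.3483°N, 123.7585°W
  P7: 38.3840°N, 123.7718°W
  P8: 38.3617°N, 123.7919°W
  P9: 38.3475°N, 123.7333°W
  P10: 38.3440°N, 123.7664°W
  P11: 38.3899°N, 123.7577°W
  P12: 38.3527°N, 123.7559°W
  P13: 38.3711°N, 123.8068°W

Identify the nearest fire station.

Distances from 38.3642°N, 123.7776°W:
P1: √((0.0109·111.32)² + (0.0427·87.27)²) = √(1.472310 + 13.886273) = 3.9190 km
P2: √((-0.0111·111.32)² + (0.0173·87.27)²) = √(1.526836 + 2.279408) = 1.9510 km
P3: √((-0.0267·111.32)² + (0.0182·87.27)²) = √(8.834234 + 2.522741) = 3.3700 km
P4: √((0.0390·111.32)² + (0.0069·87.27)²) = √(18.848449 + 0.362600) = 4.3830 km
P5: √((-0.0233·111.32)² + (-0.0072·87.27)²) = √(6.727570 + 0.394816) = 2.6688 km
P6: √((-0.0159·111.32)² + (0.0191·87.27)²) = √(3.132858 + 2.778412) = 2.4313 km
P7: √((0.0198·111.32)² + (0.0058·87.27)²) = √(4.858216 + 0.256204) = 2.2615 km
P8: √((-0.0025·111.32)² + (-0.0143·87.27)²) = √(0.077451 + 1.557407) = 1.2786 km
P9: √((-0.0167·111.32)² + (0.0443·87.27)²) = √(3.456045 + 14.946428) = 4.2898 km
P10: √((-0.0202·111.32)² + (0.0112·87.27)²) = √(5.056490 + 0.955358) = 2.4519 km
P11: √((0.0257·111.32)² + (0.0199·87.27)²) = √(8.184886 + 3.016033) = 3.3468 km
P12: √((-0.0115·111.32)² + (0.0217·87.27)²) = √(1.638861 + 3.586323) = 2.2859 km
P13: √((0.0069·111.32)² + (-0.0292·87.27)²) = √(0.589990 + 6.493751) = 2.6615 km
Minimum: P8 at 1.2786 km.

P8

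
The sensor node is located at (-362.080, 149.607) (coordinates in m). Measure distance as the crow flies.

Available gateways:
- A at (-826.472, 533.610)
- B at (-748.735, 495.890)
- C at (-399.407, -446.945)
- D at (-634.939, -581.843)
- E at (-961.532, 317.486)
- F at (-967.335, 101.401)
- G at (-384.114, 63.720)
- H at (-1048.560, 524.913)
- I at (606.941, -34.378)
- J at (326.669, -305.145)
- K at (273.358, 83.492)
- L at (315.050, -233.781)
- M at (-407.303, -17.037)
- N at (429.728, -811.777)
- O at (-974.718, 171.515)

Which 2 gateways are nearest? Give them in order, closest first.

Distances from (-362.080, 149.607):
A: 602.593 m
B: 519.051 m
C: 597.719 m
D: 780.686 m
E: 622.516 m
F: 607.172 m
G: 88.668 m
H: 782.374 m
I: 986.333 m
J: 825.333 m
K: 638.868 m
L: 778.133 m
M: 172.671 m
N: 1245.479 m
O: 613.030 m
Sorted: G (88.668 m) < M (172.671 m) < B (519.051 m) < C (597.719 m) < …

G, M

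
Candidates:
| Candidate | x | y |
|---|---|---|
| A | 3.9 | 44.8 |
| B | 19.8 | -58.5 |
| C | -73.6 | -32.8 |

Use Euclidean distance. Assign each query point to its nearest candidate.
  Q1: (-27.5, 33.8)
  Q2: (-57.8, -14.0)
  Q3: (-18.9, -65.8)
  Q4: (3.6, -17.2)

Q1→A; Q2→C; Q3→B; Q4→B

Q1 at (-27.5, 33.8):
  A: √((31.4)² + (11.0)²) = √(985.960 + 121.000) = 33.3
  B: √((47.3)² + (-92.3)²) = √(2237.290 + 8519.290) = 103.7
  C: √((-46.1)² + (-66.6)²) = √(2125.210 + 4435.560) = 81.0
  → nearest: A (33.3)
Q2 at (-57.8, -14.0):
  A: √((61.7)² + (58.8)²) = √(3806.890 + 3457.440) = 85.2
  B: √((77.6)² + (-44.5)²) = √(6021.760 + 1980.250) = 89.5
  C: √((-15.8)² + (-18.8)²) = √(249.640 + 353.440) = 24.6
  → nearest: C (24.6)
Q3 at (-18.9, -65.8):
  A: √((22.8)² + (110.6)²) = √(519.840 + 12232.360) = 112.9
  B: √((38.7)² + (7.3)²) = √(1497.690 + 53.290) = 39.4
  C: √((-54.7)² + (33.0)²) = √(2992.090 + 1089.000) = 63.9
  → nearest: B (39.4)
Q4 at (3.6, -17.2):
  A: √((0.3)² + (62.0)²) = √(0.090 + 3844.000) = 62.0
  B: √((16.2)² + (-41.3)²) = √(262.440 + 1705.690) = 44.4
  C: √((-77.2)² + (-15.6)²) = √(5959.840 + 243.360) = 78.8
  → nearest: B (44.4)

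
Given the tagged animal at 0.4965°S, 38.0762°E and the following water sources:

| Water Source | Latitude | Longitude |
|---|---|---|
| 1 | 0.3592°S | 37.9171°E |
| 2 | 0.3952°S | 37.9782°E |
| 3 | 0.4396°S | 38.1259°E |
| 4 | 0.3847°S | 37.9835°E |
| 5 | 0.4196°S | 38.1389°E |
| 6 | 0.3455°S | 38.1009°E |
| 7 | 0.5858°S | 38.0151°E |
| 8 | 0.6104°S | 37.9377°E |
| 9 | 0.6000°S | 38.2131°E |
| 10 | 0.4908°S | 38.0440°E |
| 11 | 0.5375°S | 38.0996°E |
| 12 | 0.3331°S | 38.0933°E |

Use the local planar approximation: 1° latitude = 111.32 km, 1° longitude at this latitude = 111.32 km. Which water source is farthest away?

1

Distances from 0.4965°S, 38.0762°E:
1: 23.3942 km
2: 15.6901 km
3: 8.4102 km
4: 16.1673 km
5: 11.0453 km
6: 17.0327 km
7: 12.0451 km
8: 19.9618 km
9: 19.1049 km
10: 3.6402 km
11: 5.2552 km
12: 18.2890 km
Maximum: 1 at 23.3942 km.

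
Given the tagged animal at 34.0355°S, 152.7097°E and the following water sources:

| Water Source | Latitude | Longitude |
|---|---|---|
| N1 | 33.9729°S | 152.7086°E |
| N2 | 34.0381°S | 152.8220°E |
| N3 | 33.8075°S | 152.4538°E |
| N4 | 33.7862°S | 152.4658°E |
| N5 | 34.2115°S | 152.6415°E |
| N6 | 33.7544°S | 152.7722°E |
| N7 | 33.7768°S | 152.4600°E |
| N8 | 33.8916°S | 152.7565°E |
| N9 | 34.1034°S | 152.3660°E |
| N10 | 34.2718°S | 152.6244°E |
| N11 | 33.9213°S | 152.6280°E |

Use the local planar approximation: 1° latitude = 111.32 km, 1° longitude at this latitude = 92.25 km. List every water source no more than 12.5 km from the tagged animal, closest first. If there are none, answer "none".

N1, N2

Distances from 34.0355°S, 152.7097°E:
N1: √((0.0626·111.32)² + (-0.0011·92.25)²) = √(48.561832 + 0.010297) = 6.9694 km
N2: √((-0.0026·111.32)² + (0.1123·92.25)²) = √(0.083771 + 107.322866) = 10.3637 km
N3: √((0.2280·111.32)² + (-0.2559·92.25)²) = √(644.193131 + 557.279826) = 34.6623 km
N4: √((0.2493·111.32)² + (-0.2439·92.25)²) = √(770.177722 + 506.239875) = 35.7270 km
N5: √((-0.1760·111.32)² + (-0.0682·92.25)²) = √(383.859003 + 39.582343) = 20.5777 km
N6: √((0.2811·111.32)² + (0.0625·92.25)²) = √(979.192518 + 33.242432) = 31.8188 km
N7: √((0.2587·111.32)² + (-0.2497·92.25)²) = √(829.352681 + 530.603163) = 36.8776 km
N8: √((0.1439·111.32)² + (0.0468·92.25)²) = √(256.606695 + 18.639079) = 16.5905 km
N9: √((-0.0679·111.32)² + (-0.3437·92.25)²) = √(57.132857 + 1005.291045) = 32.5948 km
N10: √((-0.2363·111.32)² + (-0.0853·92.25)²) = √(691.948606 + 61.919981) = 27.4567 km
N11: √((0.1142·111.32)² + (-0.0817·92.25)²) = √(161.613860 + 56.803731) = 14.7790 km
Threshold 12.5 km: N1 (6.9694 km), N2 (10.3637 km) are within range.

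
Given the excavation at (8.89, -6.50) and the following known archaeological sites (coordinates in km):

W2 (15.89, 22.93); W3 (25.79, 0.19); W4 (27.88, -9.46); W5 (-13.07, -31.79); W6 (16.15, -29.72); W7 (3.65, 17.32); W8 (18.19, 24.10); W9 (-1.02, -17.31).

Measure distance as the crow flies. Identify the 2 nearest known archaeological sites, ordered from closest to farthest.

Distances from (8.89, -6.50):
W2: 30.25 km
W3: 18.18 km
W4: 19.22 km
W5: 33.49 km
W6: 24.33 km
W7: 24.39 km
W8: 31.98 km
W9: 14.67 km
Sorted: W9 (14.67 km) < W3 (18.18 km) < W4 (19.22 km) < W6 (24.33 km) < …

W9, W3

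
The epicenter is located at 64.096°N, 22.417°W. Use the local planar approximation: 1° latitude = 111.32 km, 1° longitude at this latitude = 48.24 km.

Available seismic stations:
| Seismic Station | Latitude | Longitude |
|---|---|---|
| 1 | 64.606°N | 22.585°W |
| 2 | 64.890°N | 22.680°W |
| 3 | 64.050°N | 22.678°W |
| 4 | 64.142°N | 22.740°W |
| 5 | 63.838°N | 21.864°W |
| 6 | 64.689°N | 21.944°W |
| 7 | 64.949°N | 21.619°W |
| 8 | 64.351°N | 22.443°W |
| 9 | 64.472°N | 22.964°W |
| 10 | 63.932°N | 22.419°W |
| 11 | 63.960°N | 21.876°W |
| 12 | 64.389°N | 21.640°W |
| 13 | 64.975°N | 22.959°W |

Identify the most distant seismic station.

Distances from 64.096°N, 22.417°W:
1: √((0.510·111.32)² + (-0.168·48.24)²) = √(3223.19624 + 65.68000) = 57.349 km
2: √((0.794·111.32)² + (-0.263·48.24)²) = √(7812.45269 + 160.96301) = 89.294 km
3: √((-0.046·111.32)² + (-0.261·48.24)²) = √(26.22177 + 158.52422) = 13.592 km
4: √((0.046·111.32)² + (-0.323·48.24)²) = √(26.22177 + 242.78377) = 16.401 km
5: √((-0.258·111.32)² + (0.553·48.24)²) = √(824.87057 + 711.64739) = 39.198 km
6: √((0.593·111.32)² + (0.473·48.24)²) = √(4357.68448 + 520.63922) = 69.845 km
7: √((0.853·111.32)² + (0.798·48.24)²) = √(9016.63434 + 1481.90506) = 102.462 km
8: √((0.255·111.32)² + (-0.026·48.24)²) = √(805.79906 + 1.57312) = 28.414 km
9: √((0.376·111.32)² + (-0.547·48.24)²) = √(1751.95152 + 696.28855) = 49.480 km
10: √((-0.164·111.32)² + (-0.002·48.24)²) = √(333.29906 + 0.00931) = 18.257 km
11: √((-0.136·111.32)² + (0.541·48.24)²) = √(229.20507 + 681.09725) = 30.171 km
12: √((0.293·111.32)² + (0.777·48.24)²) = √(1063.85303 + 1404.93631) = 49.687 km
13: √((0.879·111.32)² + (-0.542·48.24)²) = √(9574.67730 + 683.61750) = 101.283 km
Maximum: 7 at 102.462 km.

7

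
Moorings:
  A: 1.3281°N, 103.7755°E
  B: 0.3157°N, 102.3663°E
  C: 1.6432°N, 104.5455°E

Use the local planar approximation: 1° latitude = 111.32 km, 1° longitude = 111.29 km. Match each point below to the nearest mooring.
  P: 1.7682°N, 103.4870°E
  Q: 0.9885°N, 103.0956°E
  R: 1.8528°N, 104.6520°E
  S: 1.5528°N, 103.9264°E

P→A; Q→A; R→C; S→A

P at 1.7682°N, 103.4870°E:
  A: 58.5754 km
  B: 204.2062 km
  C: 118.6195 km
  → nearest: A (58.5754 km)
Q at 0.9885°N, 103.0956°E:
  A: 84.5844 km
  B: 110.4400 km
  C: 177.0551 km
  → nearest: A (84.5844 km)
R at 1.8528°N, 104.6520°E:
  A: 113.6963 km
  B: 306.5706 km
  C: 26.1705 km
  → nearest: C (26.1705 km)
S at 1.5528°N, 103.9264°E:
  A: 30.1282 km
  B: 221.6084 km
  C: 69.6307 km
  → nearest: A (30.1282 km)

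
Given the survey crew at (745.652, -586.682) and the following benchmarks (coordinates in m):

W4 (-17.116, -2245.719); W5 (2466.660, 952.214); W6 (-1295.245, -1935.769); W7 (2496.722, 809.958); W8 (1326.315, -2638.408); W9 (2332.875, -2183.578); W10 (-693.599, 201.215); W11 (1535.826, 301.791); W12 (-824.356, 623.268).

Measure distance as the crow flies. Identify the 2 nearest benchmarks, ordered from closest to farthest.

W11, W10

Distances from (745.652, -586.682):
W4: 1825.984 m
W5: 2308.694 m
W6: 2446.487 m
W7: 2239.832 m
W8: 2132.311 m
W9: 2251.523 m
W10: 1640.800 m
W11: 1189.016 m
W12: 1982.146 m
Sorted: W11 (1189.016 m) < W10 (1640.800 m) < W4 (1825.984 m) < W12 (1982.146 m) < …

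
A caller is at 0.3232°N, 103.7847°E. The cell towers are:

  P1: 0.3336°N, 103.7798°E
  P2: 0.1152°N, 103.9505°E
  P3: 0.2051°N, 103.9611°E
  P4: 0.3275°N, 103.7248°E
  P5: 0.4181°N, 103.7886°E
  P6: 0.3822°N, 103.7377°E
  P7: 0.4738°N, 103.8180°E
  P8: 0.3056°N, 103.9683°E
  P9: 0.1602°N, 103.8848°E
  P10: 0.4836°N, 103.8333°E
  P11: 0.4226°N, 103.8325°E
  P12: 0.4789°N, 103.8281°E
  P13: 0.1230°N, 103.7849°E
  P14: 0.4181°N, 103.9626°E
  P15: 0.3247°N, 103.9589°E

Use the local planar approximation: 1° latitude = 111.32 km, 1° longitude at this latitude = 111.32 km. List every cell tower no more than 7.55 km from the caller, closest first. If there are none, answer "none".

P1, P4

Distances from 0.3232°N, 103.7847°E:
P1: 1.2798 km
P2: 29.6106 km
P3: 23.6315 km
P4: 6.6852 km
P5: 10.5732 km
P6: 8.3971 km
P7: 17.1697 km
P8: 20.5320 km
P9: 21.2936 km
P10: 18.6574 km
P11: 12.2781 km
P12: 17.9933 km
P13: 22.2863 km
P14: 22.4454 km
P15: 19.3927 km
Threshold 7.55 km: P1 (1.2798 km), P4 (6.6852 km) are within range.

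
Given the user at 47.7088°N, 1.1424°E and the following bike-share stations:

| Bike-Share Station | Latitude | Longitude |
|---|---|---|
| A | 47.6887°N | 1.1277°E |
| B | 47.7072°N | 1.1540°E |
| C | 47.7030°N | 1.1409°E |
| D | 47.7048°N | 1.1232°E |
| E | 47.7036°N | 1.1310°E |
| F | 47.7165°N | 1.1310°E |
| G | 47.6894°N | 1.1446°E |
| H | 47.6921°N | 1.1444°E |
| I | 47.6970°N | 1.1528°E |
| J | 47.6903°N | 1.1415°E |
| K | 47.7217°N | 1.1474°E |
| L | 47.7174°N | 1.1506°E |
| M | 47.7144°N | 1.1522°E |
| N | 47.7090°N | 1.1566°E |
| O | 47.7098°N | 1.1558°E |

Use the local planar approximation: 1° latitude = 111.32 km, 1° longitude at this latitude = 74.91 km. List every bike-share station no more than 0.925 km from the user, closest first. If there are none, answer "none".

Distances from 47.7088°N, 1.1424°E:
A: √((-0.0201·111.32)² + (-0.0147·74.91)²) = √(5.006549 + 1.212591) = 2.4938 km
B: √((-0.0016·111.32)² + (0.0116·74.91)²) = √(0.031724 + 0.755085) = 0.8870 km
C: √((-0.0058·111.32)² + (-0.0015·74.91)²) = √(0.416872 + 0.012626) = 0.6554 km
D: √((-0.0040·111.32)² + (-0.0192·74.91)²) = √(0.198274 + 2.068626) = 1.5056 km
E: √((-0.0052·111.32)² + (-0.0114·74.91)²) = √(0.335084 + 0.729272) = 1.0317 km
F: √((0.0077·111.32)² + (-0.0114·74.91)²) = √(0.734730 + 0.729272) = 1.2100 km
G: √((-0.0194·111.32)² + (0.0022·74.91)²) = √(4.663907 + 0.027160) = 2.1659 km
H: √((-0.0167·111.32)² + (0.0020·74.91)²) = √(3.456045 + 0.022446) = 1.8651 km
I: √((-0.0118·111.32)² + (0.0104·74.91)²) = √(1.725482 + 0.606941) = 1.5272 km
J: √((-0.0185·111.32)² + (-0.0009·74.91)²) = √(4.241211 + 0.004545) = 2.0605 km
K: √((0.0129·111.32)² + (0.0050·74.91)²) = √(2.062176 + 0.140288) = 1.4841 km
L: √((0.0086·111.32)² + (0.0082·74.91)²) = √(0.916523 + 0.377318) = 1.1375 km
M: √((0.0056·111.32)² + (0.0098·74.91)²) = √(0.388618 + 0.538929) = 0.9631 km
N: √((0.0002·111.32)² + (0.0142·74.91)²) = √(0.000496 + 1.131504) = 1.0640 km
O: √((0.0010·111.32)² + (0.0134·74.91)²) = √(0.012392 + 1.007602) = 1.0099 km
Threshold 0.925 km: C (0.6554 km), B (0.8870 km) are within range.

C, B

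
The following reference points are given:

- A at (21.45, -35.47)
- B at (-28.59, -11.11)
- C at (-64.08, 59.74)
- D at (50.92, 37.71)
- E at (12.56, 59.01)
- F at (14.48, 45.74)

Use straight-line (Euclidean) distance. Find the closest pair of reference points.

Pairwise distances:
E–F: 13.41
D–F: 37.31
D–E: 43.88
A–B: 55.65
B–F: 71.32
C–E: 76.64
A–D: 78.89
B–C: 79.24
C–F: 79.80
B–E: 81.30
A–F: 81.51
B–D: 93.30
A–E: 94.90
C–D: 117.09
A–C: 127.99
Closest pair: E–F at 13.41.

E and F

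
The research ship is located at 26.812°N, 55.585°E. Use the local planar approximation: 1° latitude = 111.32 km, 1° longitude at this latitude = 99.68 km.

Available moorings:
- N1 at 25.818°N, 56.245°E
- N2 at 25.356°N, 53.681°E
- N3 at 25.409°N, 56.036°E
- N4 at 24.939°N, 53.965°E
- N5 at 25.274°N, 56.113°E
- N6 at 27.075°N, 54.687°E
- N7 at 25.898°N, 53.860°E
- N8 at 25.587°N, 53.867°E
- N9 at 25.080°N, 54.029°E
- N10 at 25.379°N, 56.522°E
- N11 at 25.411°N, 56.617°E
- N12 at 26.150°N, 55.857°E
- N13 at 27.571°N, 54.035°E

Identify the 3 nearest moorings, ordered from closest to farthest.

Distances from 26.812°N, 55.585°E:
N1: √((-0.994·111.32)² + (0.660·99.68)²) = √(12243.88281 + 4328.16621) = 128.732 km
N2: √((-1.456·111.32)² + (-1.904·99.68)²) = √(26270.54879 + 36020.51740) = 249.582 km
N3: √((-1.403·111.32)² + (0.451·99.68)²) = √(24392.80463 + 2021.01316) = 162.523 km
N4: √((-1.873·111.32)² + (-1.620·99.68)²) = √(43473.23413 + 26076.30714) = 263.722 km
N5: √((-1.538·111.32)² + (0.528·99.68)²) = √(29312.91889 + 2770.02637) = 179.117 km
N6: √((0.263·111.32)² + (-0.898·99.68)²) = √(857.15210 + 8012.51272) = 94.179 km
N7: √((-0.914·111.32)² + (-1.725·99.68)²) = √(10352.34619 + 29566.11470) = 199.796 km
N8: √((-1.225·111.32)² + (-1.718·99.68)²) = √(18595.95869 + 29326.64470) = 218.912 km
N9: √((-1.732·111.32)² + (-1.556·99.68)²) = √(37174.24618 + 24056.65522) = 247.449 km
N10: √((-1.433·111.32)² + (0.937·99.68)²) = √(25447.12810 + 8723.58989) = 184.853 km
N11: √((-1.401·111.32)² + (1.032·99.68)²) = √(24323.30949 + 10582.18752) = 186.830 km
N12: √((-0.662·111.32)² + (0.272·99.68)²) = √(5430.78205 + 735.11260) = 78.523 km
N13: √((0.759·111.32)² + (-1.550·99.68)²) = √(7138.87779 + 23871.48602) = 176.098 km
Sorted: N12 (78.523 km) < N6 (94.179 km) < N1 (128.732 km) < N3 (162.523 km) < N13 (176.098 km) < …

N12, N6, N1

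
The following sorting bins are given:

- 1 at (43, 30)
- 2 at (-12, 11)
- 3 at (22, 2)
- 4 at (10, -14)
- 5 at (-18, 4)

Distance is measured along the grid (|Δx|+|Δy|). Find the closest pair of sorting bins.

2 and 5

Pairwise distances:
2–5: |-6| + |-7| = 6 + 7 = 13
3–4: |-12| + |-16| = 12 + 16 = 28
3–5: |-40| + |2| = 40 + 2 = 42
2–3: |34| + |-9| = 34 + 9 = 43
4–5: |-28| + |18| = 28 + 18 = 46
2–4: |22| + |-25| = 22 + 25 = 47
1–3: |-21| + |-28| = 21 + 28 = 49
1–2: |-55| + |-19| = 55 + 19 = 74
1–4: |-33| + |-44| = 33 + 44 = 77
1–5: |-61| + |-26| = 61 + 26 = 87
Closest pair: 2–5 at 13.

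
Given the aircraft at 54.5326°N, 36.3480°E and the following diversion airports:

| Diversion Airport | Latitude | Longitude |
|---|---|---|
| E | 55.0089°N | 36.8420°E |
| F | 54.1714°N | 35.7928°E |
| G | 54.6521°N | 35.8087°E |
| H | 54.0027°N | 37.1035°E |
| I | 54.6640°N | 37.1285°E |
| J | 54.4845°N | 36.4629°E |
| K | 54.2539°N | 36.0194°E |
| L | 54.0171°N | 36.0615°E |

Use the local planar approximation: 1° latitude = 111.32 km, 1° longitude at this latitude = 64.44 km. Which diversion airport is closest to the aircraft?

J

Distances from 54.5326°N, 36.3480°E:
E: √((0.4763·111.32)² + (0.4940·64.44)²) = √(2811.302368 + 1013.362809) = 61.8439 km
F: √((-0.3612·111.32)² + (-0.5552·64.44)²) = √(1616.746311 + 1280.000026) = 53.8214 km
G: √((0.1195·111.32)² + (-0.5393·64.44)²) = √(176.962892 + 1207.735700) = 37.2115 km
H: √((-0.5299·111.32)² + (0.7555·64.44)²) = √(3479.639357 + 2370.172751) = 76.4841 km
I: √((0.1314·111.32)² + (0.7805·64.44)²) = √(213.962235 + 2529.629273) = 52.3793 km
J: √((-0.0481·111.32)² + (0.1149·64.44)²) = √(28.670585 + 54.821526) = 9.1374 km
K: √((-0.2787·111.32)² + (-0.3286·64.44)²) = √(962.543427 + 448.379947) = 37.5623 km
L: √((-0.5155·111.32)² + (-0.2865·64.44)²) = √(3293.091019 + 340.847659) = 60.2822 km
Minimum: J at 9.1374 km.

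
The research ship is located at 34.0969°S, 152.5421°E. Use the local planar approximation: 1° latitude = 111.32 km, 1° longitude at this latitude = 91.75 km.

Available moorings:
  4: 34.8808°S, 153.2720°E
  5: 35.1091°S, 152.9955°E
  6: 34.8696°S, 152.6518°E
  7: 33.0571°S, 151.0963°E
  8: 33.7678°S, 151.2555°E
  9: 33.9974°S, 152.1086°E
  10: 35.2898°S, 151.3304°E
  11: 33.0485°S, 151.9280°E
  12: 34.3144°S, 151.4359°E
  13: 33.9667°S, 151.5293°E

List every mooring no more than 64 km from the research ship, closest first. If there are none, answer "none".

9

Distances from 34.0969°S, 152.5421°E:
4: 109.9987 km
5: 120.1119 km
6: 86.6038 km
7: 176.0533 km
8: 123.5998 km
9: 41.2871 km
10: 173.1869 km
11: 129.5968 km
12: 104.3419 km
13: 94.0479 km
Threshold 64 km: 9 (41.2871 km) is within range.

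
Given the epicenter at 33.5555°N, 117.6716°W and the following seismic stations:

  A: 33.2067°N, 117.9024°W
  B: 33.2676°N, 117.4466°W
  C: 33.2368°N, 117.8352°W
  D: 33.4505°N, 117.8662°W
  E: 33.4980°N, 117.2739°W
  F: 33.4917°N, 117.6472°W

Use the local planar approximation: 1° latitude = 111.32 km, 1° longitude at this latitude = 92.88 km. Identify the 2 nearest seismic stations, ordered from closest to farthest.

Distances from 33.5555°N, 117.6716°W:
A: √((-0.3488·111.32)² + (-0.2308·92.88)²) = √(1507.645889 + 459.532278) = 44.3529 km
B: √((-0.2879·111.32)² + (0.2250·92.88)²) = √(1027.140196 + 436.726404) = 38.2605 km
C: √((-0.3187·111.32)² + (-0.1636·92.88)²) = √(1258.666062 + 230.893131) = 38.5948 km
D: √((-0.1050·111.32)² + (-0.1946·92.88)²) = √(136.623370 + 326.685671) = 21.5246 km
E: √((-0.0575·111.32)² + (0.3977·92.88)²) = √(40.971521 + 1364.443622) = 37.4889 km
F: √((-0.0638·111.32)² + (0.0244·92.88)²) = √(50.441472 + 5.135989) = 7.4550 km
Sorted: F (7.4550 km) < D (21.5246 km) < E (37.4889 km) < B (38.2605 km) < …

F, D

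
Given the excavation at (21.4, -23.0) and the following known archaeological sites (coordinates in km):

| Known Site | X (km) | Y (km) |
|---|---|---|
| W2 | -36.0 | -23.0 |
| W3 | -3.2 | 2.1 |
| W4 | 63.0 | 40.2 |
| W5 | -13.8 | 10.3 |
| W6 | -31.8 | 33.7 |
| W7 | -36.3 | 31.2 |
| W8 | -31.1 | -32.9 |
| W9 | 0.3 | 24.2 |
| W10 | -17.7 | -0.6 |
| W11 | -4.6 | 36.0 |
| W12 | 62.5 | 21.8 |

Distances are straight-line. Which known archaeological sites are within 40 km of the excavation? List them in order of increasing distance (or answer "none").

Distances from (21.4, -23.0):
W2: √((-57.4)² + (0.0)²) = √(3294.760 + 0.000) = 57.4 km
W3: √((-24.6)² + (25.1)²) = √(605.160 + 630.010) = 35.1 km
W4: √((41.6)² + (63.2)²) = √(1730.560 + 3994.240) = 75.7 km
W5: √((-35.2)² + (33.3)²) = √(1239.040 + 1108.890) = 48.5 km
W6: √((-53.2)² + (56.7)²) = √(2830.240 + 3214.890) = 77.8 km
W7: √((-57.7)² + (54.2)²) = √(3329.290 + 2937.640) = 79.2 km
W8: √((-52.5)² + (-9.9)²) = √(2756.250 + 98.010) = 53.4 km
W9: √((-21.1)² + (47.2)²) = √(445.210 + 2227.840) = 51.7 km
W10: √((-39.1)² + (22.4)²) = √(1528.810 + 501.760) = 45.1 km
W11: √((-26.0)² + (59.0)²) = √(676.000 + 3481.000) = 64.5 km
W12: √((41.1)² + (44.8)²) = √(1689.210 + 2007.040) = 60.8 km
Threshold 40 km: W3 (35.1 km) is within range.

W3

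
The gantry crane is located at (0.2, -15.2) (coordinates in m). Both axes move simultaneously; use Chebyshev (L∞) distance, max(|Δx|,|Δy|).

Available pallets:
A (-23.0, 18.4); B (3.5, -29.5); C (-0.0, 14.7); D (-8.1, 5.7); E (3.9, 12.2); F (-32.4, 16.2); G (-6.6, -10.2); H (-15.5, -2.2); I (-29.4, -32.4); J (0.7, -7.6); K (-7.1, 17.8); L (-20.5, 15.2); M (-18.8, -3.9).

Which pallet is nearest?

G

Distances from (0.2, -15.2):
A: max(|-23.2|, |33.6|) = 33.6 m
B: max(|3.3|, |-14.3|) = 14.3 m
C: max(|-0.2|, |29.9|) = 29.9 m
D: max(|-8.3|, |20.9|) = 20.9 m
E: max(|3.7|, |27.4|) = 27.4 m
F: max(|-32.6|, |31.4|) = 32.6 m
G: max(|-6.8|, |5.0|) = 6.8 m
H: max(|-15.7|, |13.0|) = 15.7 m
I: max(|-29.6|, |-17.2|) = 29.6 m
J: max(|0.5|, |7.6|) = 7.6 m
K: max(|-7.3|, |33.0|) = 33.0 m
L: max(|-20.7|, |30.4|) = 30.4 m
M: max(|-19.0|, |11.3|) = 19.0 m
Minimum: G at 6.8 m.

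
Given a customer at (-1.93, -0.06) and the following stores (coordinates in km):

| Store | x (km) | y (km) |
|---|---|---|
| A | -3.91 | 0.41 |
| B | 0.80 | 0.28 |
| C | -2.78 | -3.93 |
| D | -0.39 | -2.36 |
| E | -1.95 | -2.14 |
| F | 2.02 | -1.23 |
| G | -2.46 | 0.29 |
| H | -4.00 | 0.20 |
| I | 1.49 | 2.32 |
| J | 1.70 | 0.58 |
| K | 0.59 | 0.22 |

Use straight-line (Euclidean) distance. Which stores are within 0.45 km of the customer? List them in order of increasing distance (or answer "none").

Distances from (-1.93, -0.06):
A: 2.04 km
B: 2.75 km
C: 3.96 km
D: 2.77 km
E: 2.08 km
F: 4.12 km
G: 0.64 km
H: 2.09 km
I: 4.17 km
J: 3.69 km
K: 2.54 km
Threshold 0.45 km: none within range.

none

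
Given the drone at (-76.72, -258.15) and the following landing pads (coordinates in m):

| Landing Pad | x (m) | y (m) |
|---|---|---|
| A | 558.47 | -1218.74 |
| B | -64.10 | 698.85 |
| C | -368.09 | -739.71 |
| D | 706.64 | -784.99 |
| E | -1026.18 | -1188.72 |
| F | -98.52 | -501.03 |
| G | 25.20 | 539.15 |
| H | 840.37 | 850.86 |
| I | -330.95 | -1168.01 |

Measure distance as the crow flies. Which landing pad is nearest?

F

Distances from (-76.72, -258.15):
A: √((635.19)² + (-960.59)²) = √(403466.3361 + 922733.1481) = 1151.61 m
B: √((12.62)² + (957.00)²) = √(159.2644 + 915849.0000) = 957.08 m
C: √((-291.37)² + (-481.56)²) = √(84896.4769 + 231900.0336) = 562.85 m
D: √((783.36)² + (-526.84)²) = √(613652.8896 + 277560.3856) = 944.04 m
E: √((-949.46)² + (-930.57)²) = √(901474.2916 + 865960.5249) = 1329.45 m
F: √((-21.80)² + (-242.88)²) = √(475.2400 + 58990.6944) = 243.86 m
G: √((101.92)² + (797.30)²) = √(10387.6864 + 635687.2900) = 803.79 m
H: √((917.09)² + (1109.01)²) = √(841054.0681 + 1229903.1801) = 1439.08 m
I: √((-254.23)² + (-909.86)²) = √(64632.8929 + 827845.2196) = 944.71 m
Minimum: F at 243.86 m.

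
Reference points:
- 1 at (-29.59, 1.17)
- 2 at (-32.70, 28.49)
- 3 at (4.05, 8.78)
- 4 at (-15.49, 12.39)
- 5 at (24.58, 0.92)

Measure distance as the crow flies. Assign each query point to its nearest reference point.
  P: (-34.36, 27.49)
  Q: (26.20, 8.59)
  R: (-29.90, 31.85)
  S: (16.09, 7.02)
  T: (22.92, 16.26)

P→2; Q→5; R→2; S→5; T→5

P at (-34.36, 27.49):
  1: √((4.77)² + (-26.32)²) = √(22.7529 + 692.7424) = 26.75
  2: √((1.66)² + (1.00)²) = √(2.7556 + 1.0000) = 1.94
  3: √((38.41)² + (-18.71)²) = √(1475.3281 + 350.0641) = 42.72
  4: √((18.87)² + (-15.10)²) = √(356.0769 + 228.0100) = 24.17
  5: √((58.94)² + (-26.57)²) = √(3473.9236 + 705.9649) = 64.65
  → nearest: 2 (1.94)
Q at (26.20, 8.59):
  1: √((-55.79)² + (-7.42)²) = √(3112.5241 + 55.0564) = 56.28
  2: √((-58.90)² + (19.90)²) = √(3469.2100 + 396.0100) = 62.17
  3: √((-22.15)² + (0.19)²) = √(490.6225 + 0.0361) = 22.15
  4: √((-41.69)² + (3.80)²) = √(1738.0561 + 14.4400) = 41.86
  5: √((-1.62)² + (-7.67)²) = √(2.6244 + 58.8289) = 7.84
  → nearest: 5 (7.84)
R at (-29.90, 31.85):
  1: √((0.31)² + (-30.68)²) = √(0.0961 + 941.2624) = 30.68
  2: √((-2.80)² + (-3.36)²) = √(7.8400 + 11.2896) = 4.37
  3: √((33.95)² + (-23.07)²) = √(1152.6025 + 532.2249) = 41.05
  4: √((14.41)² + (-19.46)²) = √(207.6481 + 378.6916) = 24.21
  5: √((54.48)² + (-30.93)²) = √(2968.0704 + 956.6649) = 62.65
  → nearest: 2 (4.37)
S at (16.09, 7.02):
  1: √((-45.68)² + (-5.85)²) = √(2086.6624 + 34.2225) = 46.05
  2: √((-48.79)² + (21.47)²) = √(2380.4641 + 460.9609) = 53.31
  3: √((-12.04)² + (1.76)²) = √(144.9616 + 3.0976) = 12.17
  4: √((-31.58)² + (5.37)²) = √(997.2964 + 28.8369) = 32.03
  5: √((8.49)² + (-6.10)²) = √(72.0801 + 37.2100) = 10.45
  → nearest: 5 (10.45)
T at (22.92, 16.26):
  1: √((-52.51)² + (-15.09)²) = √(2757.3001 + 227.7081) = 54.64
  2: √((-55.62)² + (12.23)²) = √(3093.5844 + 149.5729) = 56.95
  3: √((-18.87)² + (-7.48)²) = √(356.0769 + 55.9504) = 20.30
  4: √((-38.41)² + (-3.87)²) = √(1475.3281 + 14.9769) = 38.60
  5: √((1.66)² + (-15.34)²) = √(2.7556 + 235.3156) = 15.43
  → nearest: 5 (15.43)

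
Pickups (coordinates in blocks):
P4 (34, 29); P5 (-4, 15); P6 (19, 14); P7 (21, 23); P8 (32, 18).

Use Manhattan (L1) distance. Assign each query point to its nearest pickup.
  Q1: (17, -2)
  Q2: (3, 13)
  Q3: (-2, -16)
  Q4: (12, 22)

Q1→P6; Q2→P5; Q3→P5; Q4→P7

Q1 at (17, -2):
  P4: |17| + |31| = 17 + 31 = 48 blocks
  P5: |-21| + |17| = 21 + 17 = 38 blocks
  P6: |2| + |16| = 2 + 16 = 18 blocks
  P7: |4| + |25| = 4 + 25 = 29 blocks
  P8: |15| + |20| = 15 + 20 = 35 blocks
  → nearest: P6 (18 blocks)
Q2 at (3, 13):
  P4: |31| + |16| = 31 + 16 = 47 blocks
  P5: |-7| + |2| = 7 + 2 = 9 blocks
  P6: |16| + |1| = 16 + 1 = 17 blocks
  P7: |18| + |10| = 18 + 10 = 28 blocks
  P8: |29| + |5| = 29 + 5 = 34 blocks
  → nearest: P5 (9 blocks)
Q3 at (-2, -16):
  P4: |36| + |45| = 36 + 45 = 81 blocks
  P5: |-2| + |31| = 2 + 31 = 33 blocks
  P6: |21| + |30| = 21 + 30 = 51 blocks
  P7: |23| + |39| = 23 + 39 = 62 blocks
  P8: |34| + |34| = 34 + 34 = 68 blocks
  → nearest: P5 (33 blocks)
Q4 at (12, 22):
  P4: |22| + |7| = 22 + 7 = 29 blocks
  P5: |-16| + |-7| = 16 + 7 = 23 blocks
  P6: |7| + |-8| = 7 + 8 = 15 blocks
  P7: |9| + |1| = 9 + 1 = 10 blocks
  P8: |20| + |-4| = 20 + 4 = 24 blocks
  → nearest: P7 (10 blocks)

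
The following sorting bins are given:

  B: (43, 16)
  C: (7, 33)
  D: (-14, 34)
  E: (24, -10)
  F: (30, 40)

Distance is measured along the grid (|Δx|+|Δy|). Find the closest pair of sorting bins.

C and D

Pairwise distances:
B–C: |-36| + |17| = 36 + 17 = 53
B–D: |-57| + |18| = 57 + 18 = 75
B–E: |-19| + |-26| = 19 + 26 = 45
B–F: |-13| + |24| = 13 + 24 = 37
C–D: |-21| + |1| = 21 + 1 = 22
C–E: |17| + |-43| = 17 + 43 = 60
C–F: |23| + |7| = 23 + 7 = 30
D–E: |38| + |-44| = 38 + 44 = 82
D–F: |44| + |6| = 44 + 6 = 50
E–F: |6| + |50| = 6 + 50 = 56
Closest pair: C–D at 22.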